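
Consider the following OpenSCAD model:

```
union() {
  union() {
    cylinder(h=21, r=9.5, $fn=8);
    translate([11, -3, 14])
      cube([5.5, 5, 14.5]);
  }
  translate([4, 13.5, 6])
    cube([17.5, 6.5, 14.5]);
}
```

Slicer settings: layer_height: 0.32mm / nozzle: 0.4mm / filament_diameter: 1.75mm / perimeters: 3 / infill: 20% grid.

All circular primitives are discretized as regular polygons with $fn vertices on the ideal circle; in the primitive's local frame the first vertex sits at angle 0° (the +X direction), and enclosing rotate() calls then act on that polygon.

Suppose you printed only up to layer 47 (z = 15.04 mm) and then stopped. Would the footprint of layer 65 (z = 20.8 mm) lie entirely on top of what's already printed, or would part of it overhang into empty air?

Compare the two slices. At z = 15.04: the r=9.5 cylinder contributes a regular 8-gon of circumradius 9.5 (area = (8/2)·9.500²·sin(360°/8) = 255.27 mm²); the cube at (11, -3) (footprint 5.5×5) is included at this height (area 27.50 mm²); Merging all regions: the 2 present regions are separate (no shared area or edge), so areas and boundary lengths simply add and each stays a separate island — area = 282.77 mm²; the cube at (4, 13.5) is present — its section is the full 17.5×6.5 rectangle (area 113.75 mm²); Taking the union: the 2 present regions are separate (no shared area or edge), so areas and boundary lengths simply add and each stays a separate island — area = 396.52 mm². At z = 20.8: the r=9.5 cylinder gives a regular 8-gon of circumradius 9.5 (constant along its height) (area = (8/2)·9.500²·sin(360°/8) = 255.27 mm²); the cube at (11, -3) (footprint 5.5×5) is included at this height (area 27.50 mm²); Merging all regions: the 2 present regions are separate (no shared area or edge), so areas and boundary lengths simply add and each stays a separate island — area = 282.77 mm²; the cube at (4, 13.5) is not intersected at this z (z outside [6, 20.5]); Taking the union: only that combined region is present, so the union is just that shape — area = 282.77 mm². Checking containment: the cross-section at z = 20.8 is a subset of the cross-section at z = 15.04.

entirely on top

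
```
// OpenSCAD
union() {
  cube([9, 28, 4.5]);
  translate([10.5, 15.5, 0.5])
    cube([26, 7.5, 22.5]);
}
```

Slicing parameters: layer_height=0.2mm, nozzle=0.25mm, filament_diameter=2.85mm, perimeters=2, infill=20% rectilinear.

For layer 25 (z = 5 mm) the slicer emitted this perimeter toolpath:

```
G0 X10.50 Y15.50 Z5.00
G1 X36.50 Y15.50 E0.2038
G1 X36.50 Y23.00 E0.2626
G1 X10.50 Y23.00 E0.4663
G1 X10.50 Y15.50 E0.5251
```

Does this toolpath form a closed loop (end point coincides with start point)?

Start point (G0): (10.50, 15.50). End point (last G1): the path returns to the start — closed.

yes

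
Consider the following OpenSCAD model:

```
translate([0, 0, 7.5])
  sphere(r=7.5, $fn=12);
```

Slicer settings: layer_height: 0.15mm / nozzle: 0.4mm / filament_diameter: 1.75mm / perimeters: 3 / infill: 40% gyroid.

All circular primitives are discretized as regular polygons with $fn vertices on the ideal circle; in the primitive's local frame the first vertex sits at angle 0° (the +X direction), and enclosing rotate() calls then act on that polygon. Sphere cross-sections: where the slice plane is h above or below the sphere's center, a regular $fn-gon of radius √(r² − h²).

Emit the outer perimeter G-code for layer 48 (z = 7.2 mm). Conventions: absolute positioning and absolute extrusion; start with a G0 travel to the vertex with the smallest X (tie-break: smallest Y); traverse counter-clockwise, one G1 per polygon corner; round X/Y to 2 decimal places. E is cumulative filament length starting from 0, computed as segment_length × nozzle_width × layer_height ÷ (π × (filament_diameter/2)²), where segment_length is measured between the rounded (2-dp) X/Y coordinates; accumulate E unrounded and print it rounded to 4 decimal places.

At z = 7.2 mm: the sphere: section is a regular 12-gon, circumradius = √(r²−h²) = √(7.5²−0.3²) = 7.494. The outline is a single polygon with 12 vertices. Extrusion per mm of travel: 0.4 × 0.15 / (π × 0.875²) = 0.024945. Accumulating E over each segment gives final E = 1.1611.

G0 X-7.49 Y0.00 Z7.20
G1 X-6.49 Y-3.75 E0.0968
G1 X-3.75 Y-6.49 E0.1935
G1 X0.00 Y-7.49 E0.2903
G1 X3.75 Y-6.49 E0.3871
G1 X6.49 Y-3.75 E0.4838
G1 X7.49 Y0.00 E0.5806
G1 X6.49 Y3.75 E0.6774
G1 X3.75 Y6.49 E0.7740
G1 X0.00 Y7.49 E0.8709
G1 X-3.75 Y6.49 E0.9677
G1 X-6.49 Y3.75 E1.0643
G1 X-7.49 Y0.00 E1.1611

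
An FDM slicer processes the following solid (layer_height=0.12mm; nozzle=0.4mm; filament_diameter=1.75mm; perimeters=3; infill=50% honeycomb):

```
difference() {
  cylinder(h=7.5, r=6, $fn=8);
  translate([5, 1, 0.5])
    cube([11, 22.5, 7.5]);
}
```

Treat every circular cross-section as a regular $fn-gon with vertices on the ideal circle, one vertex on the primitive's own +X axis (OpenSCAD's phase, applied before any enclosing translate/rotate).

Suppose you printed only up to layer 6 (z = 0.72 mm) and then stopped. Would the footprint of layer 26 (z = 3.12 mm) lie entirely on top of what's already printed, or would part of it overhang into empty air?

entirely on top

Compare the two slices. At z = 0.72: the r=6 cylinder contributes a regular 8-gon of circumradius 6 (area = (8/2)·6.000²·sin(360°/8) = 101.82 mm²); the cube at (5, 1) (footprint 11×22.5) is included at this height (area 247.50 mm²); Taking the first minus the rest: starting from the r=6 cylinder (101.82 mm²), the 11×22.5 cube at (5, 1) partially overlaps it — only the 0.41 mm² overlap (of its 247.50 mm²) is removed, clipping the outline — area = 101.41 mm². At z = 3.12: the r=6 cylinder gives a regular 8-gon of circumradius 6 (constant along its height) (area = (8/2)·6.000²·sin(360°/8) = 101.82 mm²); the 11×22.5 cube at (5, 1) contributes its full rectangle (area 247.50 mm²); Taking the first minus the rest: starting from the r=6 cylinder (101.82 mm²), the 11×22.5 cube at (5, 1) partially overlaps it — only the 0.41 mm² overlap (of its 247.50 mm²) is removed, clipping the outline — area = 101.41 mm². Checking containment: the cross-section at z = 3.12 is a subset of the cross-section at z = 0.72.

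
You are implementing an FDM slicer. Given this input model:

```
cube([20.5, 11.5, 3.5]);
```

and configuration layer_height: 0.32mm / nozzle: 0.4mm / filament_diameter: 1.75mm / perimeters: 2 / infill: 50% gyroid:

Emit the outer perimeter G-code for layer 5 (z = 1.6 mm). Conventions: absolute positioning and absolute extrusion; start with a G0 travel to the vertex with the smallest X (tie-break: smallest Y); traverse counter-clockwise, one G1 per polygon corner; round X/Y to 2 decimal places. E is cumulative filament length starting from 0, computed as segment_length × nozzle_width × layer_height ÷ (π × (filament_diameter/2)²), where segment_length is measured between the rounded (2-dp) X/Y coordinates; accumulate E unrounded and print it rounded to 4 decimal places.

G0 X0.00 Y0.00 Z1.60
G1 X20.50 Y0.00 E1.0909
G1 X20.50 Y11.50 E1.7029
G1 X0.00 Y11.50 E2.7939
G1 X0.00 Y0.00 E3.4058

At z = 1.6 mm: the cube is present — its section is the full 20.5×11.5 rectangle. The outline is a single polygon with 4 vertices. Extrusion per mm of travel: 0.4 × 0.32 / (π × 0.875²) = 0.053216. Accumulating E over each segment gives final E = 3.4058.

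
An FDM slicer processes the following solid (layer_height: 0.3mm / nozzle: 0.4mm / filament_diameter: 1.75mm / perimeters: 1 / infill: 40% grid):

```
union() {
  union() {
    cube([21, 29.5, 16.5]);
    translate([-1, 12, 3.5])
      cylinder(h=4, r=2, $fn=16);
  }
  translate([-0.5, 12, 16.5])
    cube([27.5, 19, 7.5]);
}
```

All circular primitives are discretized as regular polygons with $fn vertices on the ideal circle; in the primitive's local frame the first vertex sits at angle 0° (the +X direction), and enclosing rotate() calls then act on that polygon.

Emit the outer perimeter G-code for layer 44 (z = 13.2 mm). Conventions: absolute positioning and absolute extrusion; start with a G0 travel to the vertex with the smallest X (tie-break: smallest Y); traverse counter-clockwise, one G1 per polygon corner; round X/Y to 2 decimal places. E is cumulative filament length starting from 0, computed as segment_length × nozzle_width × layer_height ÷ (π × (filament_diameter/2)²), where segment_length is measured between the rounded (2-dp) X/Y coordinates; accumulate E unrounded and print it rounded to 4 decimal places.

At z = 13.2 mm: the cube (footprint 21×29.5) is included at this height; the cylinder at (-1, 12) is not intersected at this z (z outside [3.5, 7.5]); Combining (union): only the 21×29.5 cube is present, so the union is just that shape — 1 connected region; the cube at (-0.5, 12) is not intersected at this z (z outside [16.5, 24]); Taking the union: only the result so far is present, so the union is just that shape — 1 connected region. The outline is a single polygon with 4 vertices. Extrusion per mm of travel: 0.4 × 0.3 / (π × 0.875²) = 0.049890. Accumulating E over each segment gives final E = 5.0389.

G0 X0.00 Y0.00 Z13.20
G1 X21.00 Y0.00 E1.0477
G1 X21.00 Y29.50 E2.5195
G1 X0.00 Y29.50 E3.5671
G1 X0.00 Y0.00 E5.0389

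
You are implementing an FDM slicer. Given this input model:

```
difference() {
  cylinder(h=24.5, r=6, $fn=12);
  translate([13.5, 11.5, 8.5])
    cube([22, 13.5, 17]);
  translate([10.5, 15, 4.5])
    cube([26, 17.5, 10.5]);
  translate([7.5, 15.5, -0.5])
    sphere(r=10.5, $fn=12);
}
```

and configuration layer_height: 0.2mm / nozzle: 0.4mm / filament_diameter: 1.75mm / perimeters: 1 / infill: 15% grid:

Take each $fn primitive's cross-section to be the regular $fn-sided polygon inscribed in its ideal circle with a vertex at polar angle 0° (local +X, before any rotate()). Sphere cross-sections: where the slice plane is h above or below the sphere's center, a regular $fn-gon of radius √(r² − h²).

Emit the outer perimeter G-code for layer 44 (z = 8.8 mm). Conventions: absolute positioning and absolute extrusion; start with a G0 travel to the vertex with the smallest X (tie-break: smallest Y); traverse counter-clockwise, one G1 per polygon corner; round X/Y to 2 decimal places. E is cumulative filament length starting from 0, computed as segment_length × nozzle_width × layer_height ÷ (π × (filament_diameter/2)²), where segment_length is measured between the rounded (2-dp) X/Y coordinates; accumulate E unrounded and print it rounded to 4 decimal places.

At z = 8.8 mm: the r=6 cylinder gives a regular 12-gon of circumradius 6 (constant along its height); the 22×13.5 cube at (13.5, 11.5) contributes its full rectangle; the cube at (10.5, 15) (footprint 26×17.5) is included at this height; the r=10.5 sphere at (7.5, 15.5) slices to a regular 12-gon of circumradius 4.874 (√(r²−h²) with h=9.3 from center); Subtracting the remaining from the first: starting from the r=6 cylinder, the 22×13.5 cube at (13.5, 11.5) misses the remaining region (no effect); the 26×17.5 cube at (10.5, 15) misses the remaining region (no effect); the r=10.5 sphere at (7.5, 15.5) misses the remaining region (no effect) — 1 connected region. The outline is a single polygon with 12 vertices. Extrusion per mm of travel: 0.4 × 0.2 / (π × 0.875²) = 0.033260. Accumulating E over each segment gives final E = 1.2401.

G0 X-6.00 Y0.00 Z8.80
G1 X-5.20 Y-3.00 E0.1033
G1 X-3.00 Y-5.20 E0.2067
G1 X0.00 Y-6.00 E0.3100
G1 X3.00 Y-5.20 E0.4133
G1 X5.20 Y-3.00 E0.5168
G1 X6.00 Y0.00 E0.6200
G1 X5.20 Y3.00 E0.7233
G1 X3.00 Y5.20 E0.8268
G1 X0.00 Y6.00 E0.9300
G1 X-3.00 Y5.20 E1.0333
G1 X-5.20 Y3.00 E1.1368
G1 X-6.00 Y0.00 E1.2401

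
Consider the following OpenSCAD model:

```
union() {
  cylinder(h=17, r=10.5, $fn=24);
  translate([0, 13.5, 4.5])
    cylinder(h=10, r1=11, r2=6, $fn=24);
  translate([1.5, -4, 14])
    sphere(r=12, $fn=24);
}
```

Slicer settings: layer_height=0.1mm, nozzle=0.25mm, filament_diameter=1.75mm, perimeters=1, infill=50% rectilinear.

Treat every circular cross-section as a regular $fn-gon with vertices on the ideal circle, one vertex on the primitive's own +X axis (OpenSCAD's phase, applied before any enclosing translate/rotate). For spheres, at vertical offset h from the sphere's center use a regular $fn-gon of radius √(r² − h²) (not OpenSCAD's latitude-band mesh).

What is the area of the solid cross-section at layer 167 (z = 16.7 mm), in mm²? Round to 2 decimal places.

480.95 mm²

At z = 16.7 mm: the r=10.5 cylinder contributes a regular 24-gon of circumradius 10.5 (area = (24/2)·10.500²·sin(360°/24) = 342.42 mm²); the cone at (0, 13.5) does not reach this height (z outside [4.5, 14.5]); the r=12 sphere at (1.5, -4) slices to a regular 24-gon of circumradius 11.692 (√(r²−h²) with h=2.7 from center) (area = (24/2)·11.692²·sin(360°/24) = 424.60 mm²); Combining (union): the regions partially overlap — summed areas 767.02 mm² minus the doubly-counted overlap 286.06 mm² gives 480.95 mm² — area = 480.95 mm². Overall, the cross-section is a single solid region. Net area = 480.95 mm².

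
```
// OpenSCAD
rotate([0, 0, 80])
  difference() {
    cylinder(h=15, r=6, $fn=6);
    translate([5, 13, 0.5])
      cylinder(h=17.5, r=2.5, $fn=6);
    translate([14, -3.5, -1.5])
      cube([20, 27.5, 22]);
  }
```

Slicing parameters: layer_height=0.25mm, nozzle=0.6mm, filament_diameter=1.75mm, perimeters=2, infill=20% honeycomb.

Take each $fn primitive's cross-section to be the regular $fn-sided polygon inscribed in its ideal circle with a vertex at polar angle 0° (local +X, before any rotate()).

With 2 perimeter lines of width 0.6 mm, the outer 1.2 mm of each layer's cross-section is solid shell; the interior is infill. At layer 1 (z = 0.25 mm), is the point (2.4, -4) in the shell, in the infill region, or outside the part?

shell

At z = 0.25 mm: the r=6 cylinder gives a regular 6-gon of circumradius 6 (constant along its height); the cylinder at (5, 13) is absent (z outside [0.5, 18]); the cube at (14, -3.5) is present — its section is the full 20×27.5 rectangle; Taking the first minus the rest: starting from the r=6 cylinder, the 20×27.5 cube at (14, -3.5) misses the remaining region (no effect) — 1 connected region; (whole slice rotated 80° about Z — lengths, areas and connectivity unchanged). Overall, the cross-section is a single solid region. Undo the 80° rotation: the query point maps to (-3.522, -3.058) in the un-rotated model frame. The nearest boundary edge runs (-3.00, -5.20)→(-6.00, 0.00); distance from the point to it = 0.62 mm. The point is inside the cross-section, 0.62 mm from the nearest boundary — within the 1.2 mm shell band (2 × 0.6).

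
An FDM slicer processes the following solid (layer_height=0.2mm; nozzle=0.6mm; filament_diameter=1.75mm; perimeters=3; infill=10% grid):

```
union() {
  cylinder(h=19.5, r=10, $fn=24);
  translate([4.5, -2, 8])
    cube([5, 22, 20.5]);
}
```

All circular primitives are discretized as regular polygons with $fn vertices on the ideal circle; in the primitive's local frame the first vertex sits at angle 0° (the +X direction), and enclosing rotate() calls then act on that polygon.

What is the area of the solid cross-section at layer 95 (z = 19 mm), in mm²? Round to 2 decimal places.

At z = 19 mm: the cylinder: section is a regular 24-gon, circumradius r=10 (area = (24/2)·10.000²·sin(360°/24) = 310.58 mm²); the cube at (4.5, -2) is present — its section is the full 5×22 rectangle (area 110.00 mm²); Merging all regions: the regions partially overlap — summed areas 420.58 mm² minus the doubly-counted overlap 43.61 mm² gives 376.97 mm² — area = 376.97 mm². Overall, the cross-section is a single solid region. Net area = 376.97 mm².

376.97 mm²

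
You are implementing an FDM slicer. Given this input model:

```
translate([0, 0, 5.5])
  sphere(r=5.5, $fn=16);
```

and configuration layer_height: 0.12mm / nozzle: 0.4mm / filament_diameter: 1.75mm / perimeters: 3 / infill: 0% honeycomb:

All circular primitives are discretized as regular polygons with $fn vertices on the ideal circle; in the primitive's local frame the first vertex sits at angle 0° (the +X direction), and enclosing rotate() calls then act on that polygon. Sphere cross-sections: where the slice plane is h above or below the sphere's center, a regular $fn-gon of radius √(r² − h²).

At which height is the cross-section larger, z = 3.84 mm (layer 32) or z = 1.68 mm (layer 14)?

Layer 32 (z = 3.84): the sphere: section is a regular 16-gon, circumradius = √(r²−h²) = √(5.5²−1.66²) = 5.244 (area = (16/2)·5.244²·sin(360°/16) = 84.17 mm²). So its area = 84.17 mm². Layer 14 (z = 1.68): the r=5.5 sphere slices to a regular 16-gon of circumradius 3.957 (√(r²−h²) with h=3.82 from center) (area = (16/2)·3.957²·sin(360°/16) = 47.94 mm²). So its area = 47.94 mm². Layer 32 is larger (84.17 vs 47.94 mm²).

layer 32 (z = 3.84 mm)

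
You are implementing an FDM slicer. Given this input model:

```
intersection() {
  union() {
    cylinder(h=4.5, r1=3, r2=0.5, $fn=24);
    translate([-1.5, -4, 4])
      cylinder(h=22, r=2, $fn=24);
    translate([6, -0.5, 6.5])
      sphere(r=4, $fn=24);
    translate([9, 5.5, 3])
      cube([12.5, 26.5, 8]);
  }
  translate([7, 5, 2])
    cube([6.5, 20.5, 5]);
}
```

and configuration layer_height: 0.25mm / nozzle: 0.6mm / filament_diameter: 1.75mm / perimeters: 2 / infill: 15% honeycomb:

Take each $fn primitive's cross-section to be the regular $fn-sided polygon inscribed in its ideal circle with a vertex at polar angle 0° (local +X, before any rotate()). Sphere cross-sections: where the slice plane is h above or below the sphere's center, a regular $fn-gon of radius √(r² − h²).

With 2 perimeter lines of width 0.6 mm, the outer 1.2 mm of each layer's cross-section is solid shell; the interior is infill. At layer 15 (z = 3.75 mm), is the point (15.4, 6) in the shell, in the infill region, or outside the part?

At z = 3.75 mm: the cone contributes a regular 24-gon of circumradius 0.917 (interpolated between r1=3 and r2=0.5 at t=0.833); the cylinder at (-1.5, -4) is not intersected at this z (z outside [4, 26]); the sphere at (6, -0.5): section is a regular 24-gon, circumradius = √(r²−h²) = √(4²−2.75²) = 2.905; the 12.5×26.5 cube at (9, 5.5) contributes its full rectangle; Combining (union): the 3 present regions are separate (no shared area or edge), so areas and boundary lengths simply add and each stays a separate island — 3 connected regions; the cube at (7, 5) is present — its section is the full 6.5×20.5 rectangle; After intersecting: the 6.5×20.5 cube at (7, 5) partially overlaps the result so far; clipping to the common part keeps 90.00 mm² — 1 connected region. Overall, the cross-section is a single solid region. The nearest boundary edge runs (13.50, 25.50)→(13.50, 5.50); distance from the point to it = 1.90 mm. The point is not inside any of the regions above, so it lies outside the cross-section (1.90 mm from the nearest boundary).

outside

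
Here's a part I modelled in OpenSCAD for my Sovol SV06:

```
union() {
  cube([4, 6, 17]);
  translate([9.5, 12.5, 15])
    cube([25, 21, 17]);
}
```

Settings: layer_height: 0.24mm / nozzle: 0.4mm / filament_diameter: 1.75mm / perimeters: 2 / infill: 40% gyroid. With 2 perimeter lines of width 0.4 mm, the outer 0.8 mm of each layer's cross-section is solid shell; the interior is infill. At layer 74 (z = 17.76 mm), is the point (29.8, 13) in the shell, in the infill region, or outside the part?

shell

At z = 17.76 mm: the cube is not intersected at this z (z outside [0, 17]); the cube at (9.5, 12.5) (footprint 25×21) is included at this height; Combining (union): only the 25×21 cube at (9.5, 12.5) is present, so the union is just that shape — 1 connected region. Overall, the cross-section is a single solid region. The nearest boundary edge runs (9.50, 12.50)→(34.50, 12.50); distance from the point to it = 0.50 mm. The point is inside the cross-section, 0.50 mm from the nearest boundary — within the 0.8 mm shell band (2 × 0.4).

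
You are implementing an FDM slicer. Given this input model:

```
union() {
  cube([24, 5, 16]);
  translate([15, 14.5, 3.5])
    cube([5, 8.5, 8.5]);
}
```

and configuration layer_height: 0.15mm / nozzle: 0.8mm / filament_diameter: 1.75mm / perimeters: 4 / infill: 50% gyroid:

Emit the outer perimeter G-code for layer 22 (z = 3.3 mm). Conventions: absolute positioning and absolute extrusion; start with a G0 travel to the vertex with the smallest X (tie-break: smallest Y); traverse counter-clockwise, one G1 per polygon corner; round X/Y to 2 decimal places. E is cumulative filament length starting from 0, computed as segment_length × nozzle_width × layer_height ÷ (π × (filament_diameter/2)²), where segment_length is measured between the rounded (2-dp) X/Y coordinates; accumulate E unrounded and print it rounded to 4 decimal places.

At z = 3.3 mm: the 24×5 cube contributes its full rectangle; the cube at (15, 14.5) does not reach this height (z outside [3.5, 12]); Combining (union): only the 24×5 cube is present, so the union is just that shape — 1 connected region. The outline is a single polygon with 4 vertices. Extrusion per mm of travel: 0.8 × 0.15 / (π × 0.875²) = 0.049890. Accumulating E over each segment gives final E = 2.8936.

G0 X0.00 Y0.00 Z3.30
G1 X24.00 Y0.00 E1.1974
G1 X24.00 Y5.00 E1.4468
G1 X0.00 Y5.00 E2.6442
G1 X0.00 Y0.00 E2.8936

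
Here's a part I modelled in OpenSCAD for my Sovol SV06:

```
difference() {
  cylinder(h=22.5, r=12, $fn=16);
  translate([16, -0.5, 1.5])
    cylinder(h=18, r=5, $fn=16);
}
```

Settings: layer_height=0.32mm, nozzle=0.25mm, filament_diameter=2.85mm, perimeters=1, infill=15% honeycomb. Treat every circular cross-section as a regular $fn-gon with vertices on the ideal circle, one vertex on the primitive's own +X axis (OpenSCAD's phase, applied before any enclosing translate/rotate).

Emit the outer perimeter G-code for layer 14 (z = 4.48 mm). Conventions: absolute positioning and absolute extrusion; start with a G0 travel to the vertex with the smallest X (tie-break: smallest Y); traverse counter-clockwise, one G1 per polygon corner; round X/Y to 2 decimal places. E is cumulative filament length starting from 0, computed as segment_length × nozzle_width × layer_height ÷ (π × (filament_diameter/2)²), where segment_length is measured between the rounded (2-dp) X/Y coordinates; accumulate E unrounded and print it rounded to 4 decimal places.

G0 X-12.00 Y0.00 Z4.48
G1 X-11.09 Y-4.59 E0.0587
G1 X-8.49 Y-8.49 E0.1175
G1 X-4.59 Y-11.09 E0.1762
G1 X0.00 Y-12.00 E0.2349
G1 X4.59 Y-11.09 E0.2936
G1 X8.49 Y-8.49 E0.3524
G1 X11.09 Y-4.59 E0.4112
G1 X11.49 Y-2.57 E0.4370
G1 X11.38 Y-2.41 E0.4394
G1 X11.00 Y-0.50 E0.4638
G1 X11.38 Y1.41 E0.4883
G1 X11.64 Y1.80 E0.4941
G1 X11.09 Y4.59 E0.5298
G1 X8.49 Y8.49 E0.5886
G1 X4.59 Y11.09 E0.6474
G1 X0.00 Y12.00 E0.7060
G1 X-4.59 Y11.09 E0.7647
G1 X-8.49 Y8.49 E0.8235
G1 X-11.09 Y4.59 E0.8823
G1 X-12.00 Y0.00 E0.9410

At z = 4.48 mm: the r=12 cylinder gives a regular 16-gon of circumradius 12 (constant along its height); the r=5 cylinder at (16, -0.5) gives a regular 16-gon of circumradius 5 (constant along its height); After the difference (first − rest): starting from the r=12 cylinder, the r=5 cylinder at (16, -0.5) partially overlaps it — only the 2.40 mm² overlap (of its 76.54 mm²) is removed, clipping the outline — 1 connected region. The outline is a single polygon with 20 vertices. Extrusion per mm of travel: 0.25 × 0.32 / (π × 1.425²) = 0.012540. Accumulating E over each segment gives final E = 0.9410.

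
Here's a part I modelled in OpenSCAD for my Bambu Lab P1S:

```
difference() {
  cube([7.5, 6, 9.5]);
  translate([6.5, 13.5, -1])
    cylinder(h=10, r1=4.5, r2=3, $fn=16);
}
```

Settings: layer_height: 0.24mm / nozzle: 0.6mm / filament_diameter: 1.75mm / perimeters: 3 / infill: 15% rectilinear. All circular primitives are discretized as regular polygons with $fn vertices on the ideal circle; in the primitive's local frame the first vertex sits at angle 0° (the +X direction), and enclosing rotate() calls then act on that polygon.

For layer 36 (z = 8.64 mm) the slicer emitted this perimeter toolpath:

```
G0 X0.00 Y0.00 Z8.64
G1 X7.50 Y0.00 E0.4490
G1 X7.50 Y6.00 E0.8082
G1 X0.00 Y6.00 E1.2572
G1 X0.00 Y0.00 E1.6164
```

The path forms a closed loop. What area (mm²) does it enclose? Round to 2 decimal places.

45.00 mm²

Apply the shoelace formula to the sequence of (X, Y) vertices; enclosed area = 45.00 mm².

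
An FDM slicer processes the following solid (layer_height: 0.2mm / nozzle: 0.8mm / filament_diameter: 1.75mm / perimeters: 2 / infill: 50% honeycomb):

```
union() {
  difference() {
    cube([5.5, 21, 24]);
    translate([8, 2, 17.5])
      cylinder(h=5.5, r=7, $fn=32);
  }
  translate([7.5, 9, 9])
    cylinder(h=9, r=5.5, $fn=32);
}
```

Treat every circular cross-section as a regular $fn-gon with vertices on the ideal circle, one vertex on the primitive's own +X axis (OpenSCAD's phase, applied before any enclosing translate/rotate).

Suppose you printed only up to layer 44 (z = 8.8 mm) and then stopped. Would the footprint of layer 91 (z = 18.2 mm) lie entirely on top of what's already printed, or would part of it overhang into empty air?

Compare the two slices. At z = 8.8: the 5.5×21 cube contributes its full rectangle (area 115.50 mm²); the cylinder at (8, 2) is not intersected at this z (z outside [17.5, 23]); Subtracting the remaining from the first: none of the subtracted shapes is present at this height, so the 5.5×21 cube is unchanged — area = 115.50 mm²; the cylinder at (7.5, 9) is not intersected at this z (z outside [9, 18]); Taking the union: only the result so far is present, so the union is just that shape — area = 115.50 mm². At z = 18.2: the cube (footprint 5.5×21) is included at this height (area 115.50 mm²); the r=7 cylinder at (8, 2) gives a regular 32-gon of circumradius 7 (constant along its height) (area = (32/2)·7.000²·sin(360°/32) = 152.95 mm²); Subtracting the remaining from the first: starting from the 5.5×21 cube (115.50 mm²), the r=7 cylinder at (8, 2) partially overlaps it — only the 29.94 mm² overlap (of its 152.95 mm²) is removed, clipping the outline — area = 85.56 mm²; the cylinder at (7.5, 9) is not intersected at this z (z outside [9, 18]); Combining (union): only the result so far is present, so the union is just that shape — area = 85.56 mm². Checking containment: the cross-section at z = 18.2 is a subset of the cross-section at z = 8.8.

entirely on top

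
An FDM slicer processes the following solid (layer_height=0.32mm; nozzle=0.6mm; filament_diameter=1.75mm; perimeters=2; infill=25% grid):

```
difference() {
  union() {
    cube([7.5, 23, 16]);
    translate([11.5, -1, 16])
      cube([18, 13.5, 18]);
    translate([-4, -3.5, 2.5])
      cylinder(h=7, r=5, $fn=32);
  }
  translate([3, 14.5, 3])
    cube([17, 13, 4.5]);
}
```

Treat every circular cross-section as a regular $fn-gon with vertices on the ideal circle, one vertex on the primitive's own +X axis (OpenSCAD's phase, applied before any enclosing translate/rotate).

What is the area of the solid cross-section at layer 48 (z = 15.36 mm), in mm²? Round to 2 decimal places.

172.50 mm²

At z = 15.36 mm: the cube is present — its section is the full 7.5×23 rectangle (area 172.50 mm²); the cube at (11.5, -1) is not intersected at this z (z outside [16, 34]); the cylinder at (-4, -3.5) does not reach this height (z outside [2.5, 9.5]); Combining (union): only the 7.5×23 cube is present, so the union is just that shape — area = 172.50 mm²; the cube at (3, 14.5) is not intersected at this z (z outside [3, 7.5]); Subtracting the remaining from the first: none of the subtracted shapes is present at this height, so that combined region is unchanged — area = 172.50 mm². Overall, the cross-section is a single solid region. Net area = 172.50 mm².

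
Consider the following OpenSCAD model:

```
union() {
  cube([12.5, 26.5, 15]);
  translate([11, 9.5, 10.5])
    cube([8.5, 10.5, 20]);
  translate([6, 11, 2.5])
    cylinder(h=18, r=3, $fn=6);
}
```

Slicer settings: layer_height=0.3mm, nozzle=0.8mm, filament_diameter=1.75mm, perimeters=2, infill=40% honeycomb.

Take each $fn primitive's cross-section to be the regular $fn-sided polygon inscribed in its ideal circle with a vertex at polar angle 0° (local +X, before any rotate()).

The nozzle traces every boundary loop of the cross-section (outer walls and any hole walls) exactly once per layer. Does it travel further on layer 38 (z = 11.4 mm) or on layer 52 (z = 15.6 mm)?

layer 38 (z = 11.4 mm)

Layer 38 (z = 11.4): the cube (footprint 12.5×26.5) is included at this height (perimeter 78.00 mm); the 8.5×10.5 cube at (11, 9.5) contributes its full rectangle (perimeter 38.00 mm); the r=3 cylinder at (6, 11) contributes a regular 6-gon of circumradius 3 (perimeter = 2·6·3.000·sin(180°/6) = 18.00 mm); Combining (union): the regions partially overlap (shared area 39.13 mm²), so the edge portions inside another operand are dropped and the merged outline is re-measured after clipping — boundary = 92.00 mm. So its perimeter = 92.00 mm. Layer 52 (z = 15.6): the cube is not intersected at this z (z outside [0, 15]); the cube at (11, 9.5) (footprint 8.5×10.5) is included at this height (perimeter 38.00 mm); the r=3 cylinder at (6, 11) gives a regular 6-gon of circumradius 3 (constant along its height) (perimeter = 2·6·3.000·sin(180°/6) = 18.00 mm); Taking the union: the 2 present regions are separate (no shared area or edge), so areas and boundary lengths simply add and each stays a separate island — boundary = 56.00 mm. So its perimeter = 56.00 mm. Layer 38 is larger (92.00 vs 56.00 mm).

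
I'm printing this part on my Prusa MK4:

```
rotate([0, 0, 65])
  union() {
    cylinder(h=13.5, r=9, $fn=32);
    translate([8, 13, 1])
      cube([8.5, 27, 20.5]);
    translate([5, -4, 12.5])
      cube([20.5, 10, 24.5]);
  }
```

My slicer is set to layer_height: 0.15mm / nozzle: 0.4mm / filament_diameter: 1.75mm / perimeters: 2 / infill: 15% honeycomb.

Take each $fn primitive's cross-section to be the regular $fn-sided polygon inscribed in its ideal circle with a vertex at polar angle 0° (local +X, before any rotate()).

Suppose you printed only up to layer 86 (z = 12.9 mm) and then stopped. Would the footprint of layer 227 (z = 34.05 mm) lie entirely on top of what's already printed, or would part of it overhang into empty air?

entirely on top

Compare the two slices. At z = 12.9: the r=9 cylinder gives a regular 32-gon of circumradius 9 (constant along its height) (area = (32/2)·9.000²·sin(360°/32) = 252.84 mm²); the cube at (8, 13) (footprint 8.5×27) is included at this height (area 229.50 mm²); the cube at (5, -4) is present — its section is the full 20.5×10 rectangle (area 205.00 mm²); Combining (union): the regions partially overlap — summed areas 687.34 mm² minus the doubly-counted overlap 34.14 mm² gives 653.19 mm² — area = 653.19 mm²; (rotated 65° about Z; rotation is an isometry so areas/perimeters/island counts are preserved). At z = 34.05: the cylinder is not intersected at this z (z outside [0, 13.5]); the cube at (8, 13) is not intersected at this z (z outside [1, 21.5]); the cube at (5, -4) (footprint 20.5×10) is included at this height (area 205.00 mm²); Merging all regions: only the 20.5×10 cube at (5, -4) is present, so the union is just that shape — area = 205.00 mm²; (whole slice rotated 65° about Z — lengths, areas and connectivity unchanged). Checking containment: the cross-section at z = 34.05 is a subset of the cross-section at z = 12.9.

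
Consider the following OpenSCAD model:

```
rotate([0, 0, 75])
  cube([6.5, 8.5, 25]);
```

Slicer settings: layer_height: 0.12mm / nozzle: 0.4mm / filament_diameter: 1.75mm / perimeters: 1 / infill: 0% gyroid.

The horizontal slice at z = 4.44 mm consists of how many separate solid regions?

1

At z = 4.44 mm: the cube (footprint 6.5×8.5) is included at this height; (rotated 75° about Z; rotation is an isometry so areas/perimeters/island counts are preserved). The result has 1 disconnected region.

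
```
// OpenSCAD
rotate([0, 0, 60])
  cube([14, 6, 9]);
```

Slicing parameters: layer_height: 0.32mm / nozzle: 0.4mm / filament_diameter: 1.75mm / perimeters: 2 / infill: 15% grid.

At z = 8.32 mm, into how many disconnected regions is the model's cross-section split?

1

At z = 8.32 mm: the 14×6 cube contributes its full rectangle; (rotated 60° about Z; rotation is an isometry so areas/perimeters/island counts are preserved). The result has 1 disconnected region.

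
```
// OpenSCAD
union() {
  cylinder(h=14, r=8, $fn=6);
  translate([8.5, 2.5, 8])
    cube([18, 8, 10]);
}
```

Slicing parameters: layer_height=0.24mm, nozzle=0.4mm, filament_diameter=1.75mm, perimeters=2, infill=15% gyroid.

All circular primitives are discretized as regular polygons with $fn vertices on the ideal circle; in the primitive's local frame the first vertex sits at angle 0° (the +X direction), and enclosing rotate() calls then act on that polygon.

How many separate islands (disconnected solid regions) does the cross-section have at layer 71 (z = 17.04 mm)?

1

At z = 17.04 mm: the cylinder is absent (z outside [0, 14]); the 18×8 cube at (8.5, 2.5) contributes its full rectangle; Combining (union): only the 18×8 cube at (8.5, 2.5) is present, so the union is just that shape — 1 connected region. Overall, the cross-section is a single solid region. Island count = 1.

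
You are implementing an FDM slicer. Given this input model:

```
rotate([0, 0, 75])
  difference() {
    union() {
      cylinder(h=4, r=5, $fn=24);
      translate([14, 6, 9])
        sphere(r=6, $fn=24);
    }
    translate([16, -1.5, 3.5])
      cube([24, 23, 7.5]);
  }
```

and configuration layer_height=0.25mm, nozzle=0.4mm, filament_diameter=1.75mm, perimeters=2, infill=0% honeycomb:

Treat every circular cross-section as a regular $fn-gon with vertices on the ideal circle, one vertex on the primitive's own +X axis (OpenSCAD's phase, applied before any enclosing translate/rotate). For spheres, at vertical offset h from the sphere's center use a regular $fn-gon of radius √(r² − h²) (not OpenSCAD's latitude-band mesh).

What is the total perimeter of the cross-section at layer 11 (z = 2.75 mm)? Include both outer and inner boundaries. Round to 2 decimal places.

31.33 mm

At z = 2.75 mm: the r=5 cylinder contributes a regular 24-gon of circumradius 5 (perimeter = 2·24·5.000·sin(180°/24) = 31.33 mm); the sphere at (14, 6) does not reach this height (|z−center|=6.250 > r=6); Taking the union: only the r=5 cylinder is present, so the union is just that shape — boundary = 31.33 mm; the cube at (16, -1.5) is absent (z outside [3.5, 11]); Subtracting the remaining from the first: none of the subtracted shapes is present at this height, so that combined region is unchanged — boundary = 31.33 mm; (whole slice rotated 75° about Z — lengths, areas and connectivity unchanged). Overall, the cross-section is a single solid region. Total boundary length (outer) = 31.33 mm.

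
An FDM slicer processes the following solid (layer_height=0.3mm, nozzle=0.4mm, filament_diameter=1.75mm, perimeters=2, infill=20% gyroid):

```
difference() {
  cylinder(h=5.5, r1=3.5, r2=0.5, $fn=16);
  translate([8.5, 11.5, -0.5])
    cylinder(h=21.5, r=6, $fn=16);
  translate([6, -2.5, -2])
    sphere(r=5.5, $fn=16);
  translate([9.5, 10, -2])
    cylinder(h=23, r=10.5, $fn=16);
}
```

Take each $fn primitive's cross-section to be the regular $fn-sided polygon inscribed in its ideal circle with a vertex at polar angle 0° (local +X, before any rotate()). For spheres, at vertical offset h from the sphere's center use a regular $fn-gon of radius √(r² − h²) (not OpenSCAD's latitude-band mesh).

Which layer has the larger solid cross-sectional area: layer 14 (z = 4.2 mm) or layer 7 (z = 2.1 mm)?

layer 7 (z = 2.1 mm)

Layer 14 (z = 4.2): the cone (r1=3.5→r2=0.5) has section circumradius 1.209 here — a regular 16-gon (area = (16/2)·1.209²·sin(360°/16) = 4.48 mm²); the cylinder at (8.5, 11.5): section is a regular 16-gon, circumradius r=6 (area = (16/2)·6.000²·sin(360°/16) = 110.21 mm²); the sphere at (6, -2.5) does not reach this height (|z−center|=6.200 > r=5.5); the r=10.5 cylinder at (9.5, 10) gives a regular 16-gon of circumradius 10.5 (constant along its height) (area = (16/2)·10.500²·sin(360°/16) = 337.53 mm²); Taking the first minus the rest: starting from the cone (4.48 mm²), the r=6 cylinder at (8.5, 11.5) misses the remaining region (no effect); the r=10.5 cylinder at (9.5, 10) misses the remaining region (no effect) — area = 4.48 mm². So its area = 4.48 mm². Layer 7 (z = 2.1): the cone (r1=3.5→r2=0.5) has section circumradius 2.355 here — a regular 16-gon (area = (16/2)·2.355²·sin(360°/16) = 16.97 mm²); the r=6 cylinder at (8.5, 11.5) contributes a regular 16-gon of circumradius 6 (area = (16/2)·6.000²·sin(360°/16) = 110.21 mm²); the r=5.5 sphere at (6, -2.5) contributes a regular 16-gon of circumradius √(5.5²−4.1²) = 3.666 (area = (16/2)·3.666²·sin(360°/16) = 41.15 mm²); the r=10.5 cylinder at (9.5, 10) contributes a regular 16-gon of circumradius 10.5 (area = (16/2)·10.500²·sin(360°/16) = 337.53 mm²); Subtracting the remaining from the first: starting from the cone (16.97 mm²), the r=6 cylinder at (8.5, 11.5) misses the remaining region (no effect); the r=5.5 sphere at (6, -2.5) misses the remaining region (no effect); the r=10.5 cylinder at (9.5, 10) misses the remaining region (no effect) — area = 16.97 mm². So its area = 16.97 mm². Layer 7 is larger (16.97 vs 4.48 mm²).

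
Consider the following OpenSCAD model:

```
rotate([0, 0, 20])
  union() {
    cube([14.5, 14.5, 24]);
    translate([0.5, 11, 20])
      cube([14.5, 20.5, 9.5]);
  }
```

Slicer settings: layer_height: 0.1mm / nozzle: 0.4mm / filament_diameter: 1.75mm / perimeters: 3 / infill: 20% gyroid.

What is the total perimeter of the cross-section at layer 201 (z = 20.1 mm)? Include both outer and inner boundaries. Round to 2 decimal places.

At z = 20.1 mm: the 14.5×14.5 cube contributes its full rectangle (perimeter 58.00 mm); the cube at (0.5, 11) (footprint 14.5×20.5) is included at this height (perimeter 70.00 mm); Combining (union): the regions partially overlap (shared area 49.00 mm²), so the edge portions inside another operand are dropped and the merged outline is re-measured after clipping — boundary = 93.00 mm; (rotated 20° about Z; rotation is an isometry so areas/perimeters/island counts are preserved). Overall, the cross-section is a single solid region. Total boundary length (outer) = 93.00 mm.

93.00 mm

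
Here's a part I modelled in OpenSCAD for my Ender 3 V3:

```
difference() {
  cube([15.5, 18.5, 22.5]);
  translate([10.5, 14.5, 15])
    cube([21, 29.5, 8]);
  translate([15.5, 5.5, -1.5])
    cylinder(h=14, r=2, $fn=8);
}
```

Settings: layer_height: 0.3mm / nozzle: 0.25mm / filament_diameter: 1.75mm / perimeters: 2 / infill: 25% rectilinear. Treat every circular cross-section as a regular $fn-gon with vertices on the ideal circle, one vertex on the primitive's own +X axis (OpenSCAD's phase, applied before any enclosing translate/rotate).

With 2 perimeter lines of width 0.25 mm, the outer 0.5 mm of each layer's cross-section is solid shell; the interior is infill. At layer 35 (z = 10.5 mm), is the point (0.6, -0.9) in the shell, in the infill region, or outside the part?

At z = 10.5 mm: the cube (footprint 15.5×18.5) is included at this height; the cube at (10.5, 14.5) is absent (z outside [15, 23]); the r=2 cylinder at (15.5, 5.5) contributes a regular 8-gon of circumradius 2; Taking the first minus the rest: starting from the 15.5×18.5 cube, the r=2 cylinder at (15.5, 5.5) partially overlaps it — only the 5.66 mm² overlap (of its 11.31 mm²) is removed, clipping the outline — 1 connected region. Overall, the cross-section is a single solid region. The nearest boundary edge runs (15.50, 0.00)→(0.00, 0.00); distance from the point to it = 0.90 mm. The point is not inside any of the regions above, so it lies outside the cross-section (0.90 mm from the nearest boundary).

outside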